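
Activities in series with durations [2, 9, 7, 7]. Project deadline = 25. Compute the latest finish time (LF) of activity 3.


LF(activity 3) = deadline - sum of successor durations
Successors: activities 4 through 4 with durations [7]
Sum of successor durations = 7
LF = 25 - 7 = 18

18


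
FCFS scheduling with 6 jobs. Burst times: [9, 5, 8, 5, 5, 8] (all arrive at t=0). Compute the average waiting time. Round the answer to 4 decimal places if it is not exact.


FCFS order (as given): [9, 5, 8, 5, 5, 8]
Waiting times:
  Job 1: wait = 0
  Job 2: wait = 9
  Job 3: wait = 14
  Job 4: wait = 22
  Job 5: wait = 27
  Job 6: wait = 32
Sum of waiting times = 104
Average waiting time = 104/6 = 17.3333

17.3333


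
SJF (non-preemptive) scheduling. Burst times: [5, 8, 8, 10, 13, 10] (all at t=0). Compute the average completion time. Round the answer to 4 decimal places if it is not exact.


SJF order (ascending): [5, 8, 8, 10, 10, 13]
Completion times:
  Job 1: burst=5, C=5
  Job 2: burst=8, C=13
  Job 3: burst=8, C=21
  Job 4: burst=10, C=31
  Job 5: burst=10, C=41
  Job 6: burst=13, C=54
Average completion = 165/6 = 27.5

27.5


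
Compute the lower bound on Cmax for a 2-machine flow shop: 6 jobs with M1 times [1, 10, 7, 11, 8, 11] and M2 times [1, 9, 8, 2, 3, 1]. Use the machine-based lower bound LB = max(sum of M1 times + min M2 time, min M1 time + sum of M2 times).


LB1 = sum(M1 times) + min(M2 times) = 48 + 1 = 49
LB2 = min(M1 times) + sum(M2 times) = 1 + 24 = 25
Lower bound = max(LB1, LB2) = max(49, 25) = 49

49


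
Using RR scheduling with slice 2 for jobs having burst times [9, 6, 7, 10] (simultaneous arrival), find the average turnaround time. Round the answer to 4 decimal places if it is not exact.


Time quantum = 2
Execution trace:
  J1 runs 2 units, time = 2
  J2 runs 2 units, time = 4
  J3 runs 2 units, time = 6
  J4 runs 2 units, time = 8
  J1 runs 2 units, time = 10
  J2 runs 2 units, time = 12
  J3 runs 2 units, time = 14
  J4 runs 2 units, time = 16
  J1 runs 2 units, time = 18
  J2 runs 2 units, time = 20
  J3 runs 2 units, time = 22
  J4 runs 2 units, time = 24
  J1 runs 2 units, time = 26
  J3 runs 1 units, time = 27
  J4 runs 2 units, time = 29
  J1 runs 1 units, time = 30
  J4 runs 2 units, time = 32
Finish times: [30, 20, 27, 32]
Average turnaround = 109/4 = 27.25

27.25


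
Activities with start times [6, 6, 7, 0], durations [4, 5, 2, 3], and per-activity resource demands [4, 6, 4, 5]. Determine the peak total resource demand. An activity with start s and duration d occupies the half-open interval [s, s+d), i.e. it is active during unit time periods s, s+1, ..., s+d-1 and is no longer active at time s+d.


Each activity i is active on [start_i, start_i + duration_i).
Compute total resource usage per time slot:
  t=0: active resources = [5], total = 5
  t=1: active resources = [5], total = 5
  t=2: active resources = [5], total = 5
  t=3: active resources = [], total = 0
  t=4: active resources = [], total = 0
  t=5: active resources = [], total = 0
  t=6: active resources = [4, 6], total = 10
  t=7: active resources = [4, 6, 4], total = 14
  t=8: active resources = [4, 6, 4], total = 14
  t=9: active resources = [4, 6], total = 10
  t=10: active resources = [6], total = 6
Peak resource demand = 14

14


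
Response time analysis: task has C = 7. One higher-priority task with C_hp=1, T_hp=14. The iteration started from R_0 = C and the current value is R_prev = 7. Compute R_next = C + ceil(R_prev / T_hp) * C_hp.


R_next = C + ceil(R_prev / T_hp) * C_hp
ceil(7 / 14) = ceil(0.5) = 1
Interference = 1 * 1 = 1
R_next = 7 + 1 = 8

8


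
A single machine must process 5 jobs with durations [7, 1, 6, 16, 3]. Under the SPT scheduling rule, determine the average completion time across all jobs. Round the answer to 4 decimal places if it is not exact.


Sort jobs by processing time (SPT order): [1, 3, 6, 7, 16]
Compute completion times sequentially:
  Job 1: processing = 1, completes at 1
  Job 2: processing = 3, completes at 4
  Job 3: processing = 6, completes at 10
  Job 4: processing = 7, completes at 17
  Job 5: processing = 16, completes at 33
Sum of completion times = 65
Average completion time = 65/5 = 13.0

13.0


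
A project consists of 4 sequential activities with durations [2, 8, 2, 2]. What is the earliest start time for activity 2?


Activity 2 starts after activities 1 through 1 complete.
Predecessor durations: [2]
ES = 2 = 2

2


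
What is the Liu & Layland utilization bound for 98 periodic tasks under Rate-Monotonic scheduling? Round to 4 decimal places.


Compute 2^(1/98) = 1.0070980027
Subtract 1: 1.0070980027 - 1 = 0.0070980027
Multiply by n: 98 * 0.0070980027 = 0.6956042646
Round to 4 dp: 0.6956

0.6956


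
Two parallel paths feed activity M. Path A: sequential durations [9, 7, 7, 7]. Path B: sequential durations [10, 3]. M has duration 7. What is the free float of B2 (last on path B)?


ES(B2) = sum of predecessors on chain B = 10
EF(B2) = ES + duration = 10 + 3 = 13
Successor of B2 is M. ES(M) = max(sum(A), sum(B)) = max(30, 13) = 30
Free float = ES(successor) - EF(current) = 30 - 13 = 17

17


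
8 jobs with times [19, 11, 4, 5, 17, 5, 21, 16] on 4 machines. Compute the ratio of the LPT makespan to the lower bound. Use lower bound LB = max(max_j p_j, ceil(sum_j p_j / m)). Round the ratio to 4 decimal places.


LPT order: [21, 19, 17, 16, 11, 5, 5, 4]
Machine loads after assignment: [25, 24, 22, 27]
LPT makespan = 27
Lower bound = max(max_job, ceil(total/4)) = max(21, 25) = 25
Ratio = 27 / 25 = 1.08

1.08


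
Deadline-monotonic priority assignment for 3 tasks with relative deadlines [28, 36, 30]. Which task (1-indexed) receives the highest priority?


Sort tasks by relative deadline (ascending):
  Task 1: deadline = 28
  Task 3: deadline = 30
  Task 2: deadline = 36
Priority order (highest first): [1, 3, 2]
Highest priority task = 1

1


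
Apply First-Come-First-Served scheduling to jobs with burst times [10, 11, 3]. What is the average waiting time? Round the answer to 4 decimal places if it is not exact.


FCFS order (as given): [10, 11, 3]
Waiting times:
  Job 1: wait = 0
  Job 2: wait = 10
  Job 3: wait = 21
Sum of waiting times = 31
Average waiting time = 31/3 = 10.3333

10.3333


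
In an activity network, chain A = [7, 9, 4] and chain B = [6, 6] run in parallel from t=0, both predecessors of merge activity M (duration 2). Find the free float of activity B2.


ES(B2) = sum of predecessors on chain B = 6
EF(B2) = ES + duration = 6 + 6 = 12
Successor of B2 is M. ES(M) = max(sum(A), sum(B)) = max(20, 12) = 20
Free float = ES(successor) - EF(current) = 20 - 12 = 8

8


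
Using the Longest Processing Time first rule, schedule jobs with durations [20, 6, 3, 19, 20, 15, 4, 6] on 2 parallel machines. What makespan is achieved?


Sort jobs in decreasing order (LPT): [20, 20, 19, 15, 6, 6, 4, 3]
Assign each job to the least loaded machine:
  Machine 1: jobs [20, 19, 6, 3], load = 48
  Machine 2: jobs [20, 15, 6, 4], load = 45
Makespan = max load = 48

48


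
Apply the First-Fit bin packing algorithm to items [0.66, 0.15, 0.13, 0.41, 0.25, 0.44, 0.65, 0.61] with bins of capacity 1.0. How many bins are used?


Place items sequentially using First-Fit:
  Item 0.66 -> new Bin 1
  Item 0.15 -> Bin 1 (now 0.81)
  Item 0.13 -> Bin 1 (now 0.94)
  Item 0.41 -> new Bin 2
  Item 0.25 -> Bin 2 (now 0.66)
  Item 0.44 -> new Bin 3
  Item 0.65 -> new Bin 4
  Item 0.61 -> new Bin 5
Total bins used = 5

5


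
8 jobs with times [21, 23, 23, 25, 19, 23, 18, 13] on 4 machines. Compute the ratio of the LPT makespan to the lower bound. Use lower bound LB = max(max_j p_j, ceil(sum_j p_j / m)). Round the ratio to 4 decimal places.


LPT order: [25, 23, 23, 23, 21, 19, 18, 13]
Machine loads after assignment: [38, 44, 42, 41]
LPT makespan = 44
Lower bound = max(max_job, ceil(total/4)) = max(25, 42) = 42
Ratio = 44 / 42 = 1.0476

1.0476


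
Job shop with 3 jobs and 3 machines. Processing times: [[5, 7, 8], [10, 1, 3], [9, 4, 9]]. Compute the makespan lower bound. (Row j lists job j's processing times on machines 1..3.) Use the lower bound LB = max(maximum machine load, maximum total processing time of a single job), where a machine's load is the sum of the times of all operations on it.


Machine loads:
  Machine 1: 5 + 10 + 9 = 24
  Machine 2: 7 + 1 + 4 = 12
  Machine 3: 8 + 3 + 9 = 20
Max machine load = 24
Job totals:
  Job 1: 20
  Job 2: 14
  Job 3: 22
Max job total = 22
Lower bound = max(24, 22) = 24

24


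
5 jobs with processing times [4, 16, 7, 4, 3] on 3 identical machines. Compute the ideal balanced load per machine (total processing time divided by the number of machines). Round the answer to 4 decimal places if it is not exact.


Total processing time = 4 + 16 + 7 + 4 + 3 = 34
Number of machines = 3
Ideal balanced load = 34 / 3 = 11.3333

11.3333


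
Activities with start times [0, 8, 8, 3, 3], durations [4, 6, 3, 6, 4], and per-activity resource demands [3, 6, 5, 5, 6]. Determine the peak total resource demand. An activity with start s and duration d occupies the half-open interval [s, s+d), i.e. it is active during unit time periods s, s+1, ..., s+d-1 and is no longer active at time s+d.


Each activity i is active on [start_i, start_i + duration_i).
Compute total resource usage per time slot:
  t=0: active resources = [3], total = 3
  t=1: active resources = [3], total = 3
  t=2: active resources = [3], total = 3
  t=3: active resources = [3, 5, 6], total = 14
  t=4: active resources = [5, 6], total = 11
  t=5: active resources = [5, 6], total = 11
  t=6: active resources = [5, 6], total = 11
  t=7: active resources = [5], total = 5
  t=8: active resources = [6, 5, 5], total = 16
  t=9: active resources = [6, 5], total = 11
  t=10: active resources = [6, 5], total = 11
  t=11: active resources = [6], total = 6
  t=12: active resources = [6], total = 6
  t=13: active resources = [6], total = 6
Peak resource demand = 16

16


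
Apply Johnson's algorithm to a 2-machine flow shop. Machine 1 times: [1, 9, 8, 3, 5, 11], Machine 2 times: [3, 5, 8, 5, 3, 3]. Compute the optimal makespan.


Apply Johnson's rule:
  Group 1 (a <= b): [(1, 1, 3), (4, 3, 5), (3, 8, 8)]
  Group 2 (a > b): [(2, 9, 5), (5, 5, 3), (6, 11, 3)]
Optimal job order: [1, 4, 3, 2, 5, 6]
Schedule:
  Job 1: M1 done at 1, M2 done at 4
  Job 4: M1 done at 4, M2 done at 9
  Job 3: M1 done at 12, M2 done at 20
  Job 2: M1 done at 21, M2 done at 26
  Job 5: M1 done at 26, M2 done at 29
  Job 6: M1 done at 37, M2 done at 40
Makespan = 40

40


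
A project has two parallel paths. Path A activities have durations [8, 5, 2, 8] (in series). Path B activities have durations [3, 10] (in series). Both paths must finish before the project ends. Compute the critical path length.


Path A total = 8 + 5 + 2 + 8 = 23
Path B total = 3 + 10 = 13
Critical path = longest path = max(23, 13) = 23

23


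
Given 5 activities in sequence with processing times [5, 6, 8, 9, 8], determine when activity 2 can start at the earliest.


Activity 2 starts after activities 1 through 1 complete.
Predecessor durations: [5]
ES = 5 = 5

5


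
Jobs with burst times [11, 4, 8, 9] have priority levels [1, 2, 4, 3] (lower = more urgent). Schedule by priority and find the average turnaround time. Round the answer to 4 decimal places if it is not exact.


Sort by priority (ascending = highest first):
Order: [(1, 11), (2, 4), (3, 9), (4, 8)]
Completion times:
  Priority 1, burst=11, C=11
  Priority 2, burst=4, C=15
  Priority 3, burst=9, C=24
  Priority 4, burst=8, C=32
Average turnaround = 82/4 = 20.5

20.5


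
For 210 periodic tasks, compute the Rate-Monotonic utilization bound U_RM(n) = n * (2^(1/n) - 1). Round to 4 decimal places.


Compute 2^(1/210) = 1.0033061542
Subtract 1: 1.0033061542 - 1 = 0.0033061542
Multiply by n: 210 * 0.0033061542 = 0.6942923820
Round to 4 dp: 0.6943

0.6943


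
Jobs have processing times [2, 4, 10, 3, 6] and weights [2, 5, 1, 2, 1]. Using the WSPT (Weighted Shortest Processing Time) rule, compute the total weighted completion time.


Compute p/w ratios and sort ascending (WSPT): [(4, 5), (2, 2), (3, 2), (6, 1), (10, 1)]
Compute weighted completion times:
  Job (p=4,w=5): C=4, w*C=5*4=20
  Job (p=2,w=2): C=6, w*C=2*6=12
  Job (p=3,w=2): C=9, w*C=2*9=18
  Job (p=6,w=1): C=15, w*C=1*15=15
  Job (p=10,w=1): C=25, w*C=1*25=25
Total weighted completion time = 90

90


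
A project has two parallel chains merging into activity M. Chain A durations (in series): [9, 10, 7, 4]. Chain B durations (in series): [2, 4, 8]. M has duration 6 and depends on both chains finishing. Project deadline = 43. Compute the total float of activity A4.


Forward pass: ES(A4) = sum of predecessors on chain A = 26
EF = ES + duration = 26 + 4 = 30
Backward pass: LF(M) = deadline = 43; LS(M) = 43 - 6 = 37
LF(A4) = LS(M) - sum(successors on chain A) = 37 - 0 = 37
LS = LF - duration = 37 - 4 = 33
Total float = LS - ES = 33 - 26 = 7

7


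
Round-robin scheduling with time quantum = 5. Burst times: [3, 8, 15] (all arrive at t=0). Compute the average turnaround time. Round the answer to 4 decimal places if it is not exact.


Time quantum = 5
Execution trace:
  J1 runs 3 units, time = 3
  J2 runs 5 units, time = 8
  J3 runs 5 units, time = 13
  J2 runs 3 units, time = 16
  J3 runs 5 units, time = 21
  J3 runs 5 units, time = 26
Finish times: [3, 16, 26]
Average turnaround = 45/3 = 15.0

15.0


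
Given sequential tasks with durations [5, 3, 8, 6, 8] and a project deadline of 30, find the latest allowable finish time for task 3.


LF(activity 3) = deadline - sum of successor durations
Successors: activities 4 through 5 with durations [6, 8]
Sum of successor durations = 14
LF = 30 - 14 = 16

16


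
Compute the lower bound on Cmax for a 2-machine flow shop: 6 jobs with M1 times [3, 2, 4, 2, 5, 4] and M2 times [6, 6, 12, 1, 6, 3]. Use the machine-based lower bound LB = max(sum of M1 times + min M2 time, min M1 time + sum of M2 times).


LB1 = sum(M1 times) + min(M2 times) = 20 + 1 = 21
LB2 = min(M1 times) + sum(M2 times) = 2 + 34 = 36
Lower bound = max(LB1, LB2) = max(21, 36) = 36

36


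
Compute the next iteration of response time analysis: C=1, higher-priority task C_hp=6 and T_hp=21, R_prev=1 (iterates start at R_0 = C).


R_next = C + ceil(R_prev / T_hp) * C_hp
ceil(1 / 21) = ceil(0.0476) = 1
Interference = 1 * 6 = 6
R_next = 1 + 6 = 7

7


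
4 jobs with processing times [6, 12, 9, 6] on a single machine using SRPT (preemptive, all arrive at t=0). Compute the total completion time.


Since all jobs arrive at t=0, SRPT equals SPT ordering.
SPT order: [6, 6, 9, 12]
Completion times:
  Job 1: p=6, C=6
  Job 2: p=6, C=12
  Job 3: p=9, C=21
  Job 4: p=12, C=33
Total completion time = 6 + 12 + 21 + 33 = 72

72


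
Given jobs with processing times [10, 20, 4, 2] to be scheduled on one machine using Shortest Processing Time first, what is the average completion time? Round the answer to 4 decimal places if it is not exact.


Sort jobs by processing time (SPT order): [2, 4, 10, 20]
Compute completion times sequentially:
  Job 1: processing = 2, completes at 2
  Job 2: processing = 4, completes at 6
  Job 3: processing = 10, completes at 16
  Job 4: processing = 20, completes at 36
Sum of completion times = 60
Average completion time = 60/4 = 15.0

15.0


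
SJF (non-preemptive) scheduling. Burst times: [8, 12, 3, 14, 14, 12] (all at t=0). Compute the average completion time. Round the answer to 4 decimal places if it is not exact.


SJF order (ascending): [3, 8, 12, 12, 14, 14]
Completion times:
  Job 1: burst=3, C=3
  Job 2: burst=8, C=11
  Job 3: burst=12, C=23
  Job 4: burst=12, C=35
  Job 5: burst=14, C=49
  Job 6: burst=14, C=63
Average completion = 184/6 = 30.6667

30.6667


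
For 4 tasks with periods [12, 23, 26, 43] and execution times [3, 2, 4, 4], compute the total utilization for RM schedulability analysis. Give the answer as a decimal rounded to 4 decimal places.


Compute individual utilizations (exact fractions):
  Task 1: C/T = 3/12 = 1/4 (approx. 0.25)
  Task 2: C/T = 2/23 (approx. 0.087)
  Task 3: C/T = 4/26 = 2/13 (approx. 0.1538)
  Task 4: C/T = 4/43 (approx. 0.093)
Total utilization U = 1/4 + 2/23 + 2/13 + 4/43 = 30025/51428
Rounded to 4 decimal places: U = 0.5838
RM (Liu & Layland) bound for 4 tasks = 0.756828; compare with U = 30025/51428 (approx. 0.583826)
U <= bound, so schedulable by RM sufficient condition.

0.5838


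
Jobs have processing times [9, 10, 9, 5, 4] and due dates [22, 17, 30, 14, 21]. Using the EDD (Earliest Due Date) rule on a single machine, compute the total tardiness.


Sort by due date (EDD order): [(5, 14), (10, 17), (4, 21), (9, 22), (9, 30)]
Compute completion times and tardiness:
  Job 1: p=5, d=14, C=5, tardiness=max(0,5-14)=0
  Job 2: p=10, d=17, C=15, tardiness=max(0,15-17)=0
  Job 3: p=4, d=21, C=19, tardiness=max(0,19-21)=0
  Job 4: p=9, d=22, C=28, tardiness=max(0,28-22)=6
  Job 5: p=9, d=30, C=37, tardiness=max(0,37-30)=7
Total tardiness = 13

13


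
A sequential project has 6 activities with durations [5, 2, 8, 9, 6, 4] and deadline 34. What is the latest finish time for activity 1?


LF(activity 1) = deadline - sum of successor durations
Successors: activities 2 through 6 with durations [2, 8, 9, 6, 4]
Sum of successor durations = 29
LF = 34 - 29 = 5

5


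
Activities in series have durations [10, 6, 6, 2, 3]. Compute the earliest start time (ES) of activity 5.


Activity 5 starts after activities 1 through 4 complete.
Predecessor durations: [10, 6, 6, 2]
ES = 10 + 6 + 6 + 2 = 24

24


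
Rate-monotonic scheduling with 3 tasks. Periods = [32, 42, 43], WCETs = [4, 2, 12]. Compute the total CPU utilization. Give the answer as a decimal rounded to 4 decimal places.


Compute individual utilizations (exact fractions):
  Task 1: C/T = 4/32 = 1/8 (approx. 0.125)
  Task 2: C/T = 2/42 = 1/21 (approx. 0.0476)
  Task 3: C/T = 12/43 (approx. 0.2791)
Total utilization U = 1/8 + 1/21 + 12/43 = 3263/7224
Rounded to 4 decimal places: U = 0.4517
RM (Liu & Layland) bound for 3 tasks = 0.779763; compare with U = 3263/7224 (approx. 0.451689)
U <= bound, so schedulable by RM sufficient condition.

0.4517


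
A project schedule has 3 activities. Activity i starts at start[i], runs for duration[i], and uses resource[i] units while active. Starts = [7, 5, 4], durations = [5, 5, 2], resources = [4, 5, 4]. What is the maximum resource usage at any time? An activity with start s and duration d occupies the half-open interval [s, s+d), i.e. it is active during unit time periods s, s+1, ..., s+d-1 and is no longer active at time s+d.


Each activity i is active on [start_i, start_i + duration_i).
Compute total resource usage per time slot:
  t=0: active resources = [], total = 0
  t=1: active resources = [], total = 0
  t=2: active resources = [], total = 0
  t=3: active resources = [], total = 0
  t=4: active resources = [4], total = 4
  t=5: active resources = [5, 4], total = 9
  t=6: active resources = [5], total = 5
  t=7: active resources = [4, 5], total = 9
  t=8: active resources = [4, 5], total = 9
  t=9: active resources = [4, 5], total = 9
  t=10: active resources = [4], total = 4
  t=11: active resources = [4], total = 4
Peak resource demand = 9

9


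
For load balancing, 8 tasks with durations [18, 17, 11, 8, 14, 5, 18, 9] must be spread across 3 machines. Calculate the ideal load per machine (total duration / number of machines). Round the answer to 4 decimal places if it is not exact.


Total processing time = 18 + 17 + 11 + 8 + 14 + 5 + 18 + 9 = 100
Number of machines = 3
Ideal balanced load = 100 / 3 = 33.3333

33.3333


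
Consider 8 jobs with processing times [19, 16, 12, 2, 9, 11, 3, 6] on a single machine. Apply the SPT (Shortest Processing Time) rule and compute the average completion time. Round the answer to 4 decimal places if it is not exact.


Sort jobs by processing time (SPT order): [2, 3, 6, 9, 11, 12, 16, 19]
Compute completion times sequentially:
  Job 1: processing = 2, completes at 2
  Job 2: processing = 3, completes at 5
  Job 3: processing = 6, completes at 11
  Job 4: processing = 9, completes at 20
  Job 5: processing = 11, completes at 31
  Job 6: processing = 12, completes at 43
  Job 7: processing = 16, completes at 59
  Job 8: processing = 19, completes at 78
Sum of completion times = 249
Average completion time = 249/8 = 31.125

31.125


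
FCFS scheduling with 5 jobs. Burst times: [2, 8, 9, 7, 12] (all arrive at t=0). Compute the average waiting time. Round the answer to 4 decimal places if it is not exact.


FCFS order (as given): [2, 8, 9, 7, 12]
Waiting times:
  Job 1: wait = 0
  Job 2: wait = 2
  Job 3: wait = 10
  Job 4: wait = 19
  Job 5: wait = 26
Sum of waiting times = 57
Average waiting time = 57/5 = 11.4

11.4


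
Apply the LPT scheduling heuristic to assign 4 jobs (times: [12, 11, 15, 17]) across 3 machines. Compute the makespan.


Sort jobs in decreasing order (LPT): [17, 15, 12, 11]
Assign each job to the least loaded machine:
  Machine 1: jobs [17], load = 17
  Machine 2: jobs [15], load = 15
  Machine 3: jobs [12, 11], load = 23
Makespan = max load = 23

23


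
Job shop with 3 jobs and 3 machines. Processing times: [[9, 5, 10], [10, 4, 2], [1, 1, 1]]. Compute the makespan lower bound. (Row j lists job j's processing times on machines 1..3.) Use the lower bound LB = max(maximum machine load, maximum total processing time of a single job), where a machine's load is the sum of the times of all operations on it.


Machine loads:
  Machine 1: 9 + 10 + 1 = 20
  Machine 2: 5 + 4 + 1 = 10
  Machine 3: 10 + 2 + 1 = 13
Max machine load = 20
Job totals:
  Job 1: 24
  Job 2: 16
  Job 3: 3
Max job total = 24
Lower bound = max(20, 24) = 24

24


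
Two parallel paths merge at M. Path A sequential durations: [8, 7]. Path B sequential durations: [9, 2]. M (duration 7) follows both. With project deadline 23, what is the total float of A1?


Forward pass: ES(A1) = sum of predecessors on chain A = 0
EF = ES + duration = 0 + 8 = 8
Backward pass: LF(M) = deadline = 23; LS(M) = 23 - 7 = 16
LF(A1) = LS(M) - sum(successors on chain A) = 16 - 7 = 9
LS = LF - duration = 9 - 8 = 1
Total float = LS - ES = 1 - 0 = 1

1


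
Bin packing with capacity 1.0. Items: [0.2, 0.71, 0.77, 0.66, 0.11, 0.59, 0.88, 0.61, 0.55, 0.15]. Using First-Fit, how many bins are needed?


Place items sequentially using First-Fit:
  Item 0.2 -> new Bin 1
  Item 0.71 -> Bin 1 (now 0.91)
  Item 0.77 -> new Bin 2
  Item 0.66 -> new Bin 3
  Item 0.11 -> Bin 2 (now 0.88)
  Item 0.59 -> new Bin 4
  Item 0.88 -> new Bin 5
  Item 0.61 -> new Bin 6
  Item 0.55 -> new Bin 7
  Item 0.15 -> Bin 3 (now 0.81)
Total bins used = 7

7


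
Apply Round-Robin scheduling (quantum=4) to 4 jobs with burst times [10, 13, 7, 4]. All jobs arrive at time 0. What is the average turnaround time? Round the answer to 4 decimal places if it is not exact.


Time quantum = 4
Execution trace:
  J1 runs 4 units, time = 4
  J2 runs 4 units, time = 8
  J3 runs 4 units, time = 12
  J4 runs 4 units, time = 16
  J1 runs 4 units, time = 20
  J2 runs 4 units, time = 24
  J3 runs 3 units, time = 27
  J1 runs 2 units, time = 29
  J2 runs 4 units, time = 33
  J2 runs 1 units, time = 34
Finish times: [29, 34, 27, 16]
Average turnaround = 106/4 = 26.5

26.5


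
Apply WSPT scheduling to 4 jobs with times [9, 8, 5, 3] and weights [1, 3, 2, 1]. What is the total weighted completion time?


Compute p/w ratios and sort ascending (WSPT): [(5, 2), (8, 3), (3, 1), (9, 1)]
Compute weighted completion times:
  Job (p=5,w=2): C=5, w*C=2*5=10
  Job (p=8,w=3): C=13, w*C=3*13=39
  Job (p=3,w=1): C=16, w*C=1*16=16
  Job (p=9,w=1): C=25, w*C=1*25=25
Total weighted completion time = 90

90


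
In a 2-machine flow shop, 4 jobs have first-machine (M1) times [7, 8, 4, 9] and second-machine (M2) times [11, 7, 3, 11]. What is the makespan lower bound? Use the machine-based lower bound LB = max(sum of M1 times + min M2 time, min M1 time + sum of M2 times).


LB1 = sum(M1 times) + min(M2 times) = 28 + 3 = 31
LB2 = min(M1 times) + sum(M2 times) = 4 + 32 = 36
Lower bound = max(LB1, LB2) = max(31, 36) = 36

36


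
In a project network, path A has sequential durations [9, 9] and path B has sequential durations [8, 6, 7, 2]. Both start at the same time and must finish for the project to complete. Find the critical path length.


Path A total = 9 + 9 = 18
Path B total = 8 + 6 + 7 + 2 = 23
Critical path = longest path = max(18, 23) = 23

23


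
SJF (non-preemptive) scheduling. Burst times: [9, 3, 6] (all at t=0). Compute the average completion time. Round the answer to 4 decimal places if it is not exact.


SJF order (ascending): [3, 6, 9]
Completion times:
  Job 1: burst=3, C=3
  Job 2: burst=6, C=9
  Job 3: burst=9, C=18
Average completion = 30/3 = 10.0

10.0


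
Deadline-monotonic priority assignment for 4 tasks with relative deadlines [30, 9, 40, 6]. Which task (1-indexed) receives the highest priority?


Sort tasks by relative deadline (ascending):
  Task 4: deadline = 6
  Task 2: deadline = 9
  Task 1: deadline = 30
  Task 3: deadline = 40
Priority order (highest first): [4, 2, 1, 3]
Highest priority task = 4

4


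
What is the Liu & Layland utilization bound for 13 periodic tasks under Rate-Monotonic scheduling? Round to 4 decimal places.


Compute 2^(1/13) = 1.0547660765
Subtract 1: 1.0547660765 - 1 = 0.0547660765
Multiply by n: 13 * 0.0547660765 = 0.7119589945
Round to 4 dp: 0.7120

0.7120


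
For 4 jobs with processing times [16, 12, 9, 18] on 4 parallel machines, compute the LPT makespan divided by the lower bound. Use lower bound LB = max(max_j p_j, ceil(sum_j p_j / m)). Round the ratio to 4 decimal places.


LPT order: [18, 16, 12, 9]
Machine loads after assignment: [18, 16, 12, 9]
LPT makespan = 18
Lower bound = max(max_job, ceil(total/4)) = max(18, 14) = 18
Ratio = 18 / 18 = 1.0

1.0


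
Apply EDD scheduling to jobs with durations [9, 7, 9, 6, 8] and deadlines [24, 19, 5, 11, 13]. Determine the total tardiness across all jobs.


Sort by due date (EDD order): [(9, 5), (6, 11), (8, 13), (7, 19), (9, 24)]
Compute completion times and tardiness:
  Job 1: p=9, d=5, C=9, tardiness=max(0,9-5)=4
  Job 2: p=6, d=11, C=15, tardiness=max(0,15-11)=4
  Job 3: p=8, d=13, C=23, tardiness=max(0,23-13)=10
  Job 4: p=7, d=19, C=30, tardiness=max(0,30-19)=11
  Job 5: p=9, d=24, C=39, tardiness=max(0,39-24)=15
Total tardiness = 44

44


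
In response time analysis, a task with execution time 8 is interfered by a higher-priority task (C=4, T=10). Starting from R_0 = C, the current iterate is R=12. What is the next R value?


R_next = C + ceil(R_prev / T_hp) * C_hp
ceil(12 / 10) = ceil(1.2) = 2
Interference = 2 * 4 = 8
R_next = 8 + 8 = 16

16


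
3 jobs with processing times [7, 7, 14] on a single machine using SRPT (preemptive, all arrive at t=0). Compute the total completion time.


Since all jobs arrive at t=0, SRPT equals SPT ordering.
SPT order: [7, 7, 14]
Completion times:
  Job 1: p=7, C=7
  Job 2: p=7, C=14
  Job 3: p=14, C=28
Total completion time = 7 + 14 + 28 = 49

49


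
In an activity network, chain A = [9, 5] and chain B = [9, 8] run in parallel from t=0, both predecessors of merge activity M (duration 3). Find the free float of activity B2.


ES(B2) = sum of predecessors on chain B = 9
EF(B2) = ES + duration = 9 + 8 = 17
Successor of B2 is M. ES(M) = max(sum(A), sum(B)) = max(14, 17) = 17
Free float = ES(successor) - EF(current) = 17 - 17 = 0

0


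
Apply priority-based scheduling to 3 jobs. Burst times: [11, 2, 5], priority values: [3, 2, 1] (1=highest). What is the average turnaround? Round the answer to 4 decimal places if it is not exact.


Sort by priority (ascending = highest first):
Order: [(1, 5), (2, 2), (3, 11)]
Completion times:
  Priority 1, burst=5, C=5
  Priority 2, burst=2, C=7
  Priority 3, burst=11, C=18
Average turnaround = 30/3 = 10.0

10.0


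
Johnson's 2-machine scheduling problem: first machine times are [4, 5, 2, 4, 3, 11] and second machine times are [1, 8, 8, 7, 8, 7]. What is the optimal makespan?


Apply Johnson's rule:
  Group 1 (a <= b): [(3, 2, 8), (5, 3, 8), (4, 4, 7), (2, 5, 8)]
  Group 2 (a > b): [(6, 11, 7), (1, 4, 1)]
Optimal job order: [3, 5, 4, 2, 6, 1]
Schedule:
  Job 3: M1 done at 2, M2 done at 10
  Job 5: M1 done at 5, M2 done at 18
  Job 4: M1 done at 9, M2 done at 25
  Job 2: M1 done at 14, M2 done at 33
  Job 6: M1 done at 25, M2 done at 40
  Job 1: M1 done at 29, M2 done at 41
Makespan = 41

41


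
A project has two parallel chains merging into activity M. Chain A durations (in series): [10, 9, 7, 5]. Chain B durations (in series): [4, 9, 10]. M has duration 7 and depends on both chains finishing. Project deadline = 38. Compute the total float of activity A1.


Forward pass: ES(A1) = sum of predecessors on chain A = 0
EF = ES + duration = 0 + 10 = 10
Backward pass: LF(M) = deadline = 38; LS(M) = 38 - 7 = 31
LF(A1) = LS(M) - sum(successors on chain A) = 31 - 21 = 10
LS = LF - duration = 10 - 10 = 0
Total float = LS - ES = 0 - 0 = 0

0


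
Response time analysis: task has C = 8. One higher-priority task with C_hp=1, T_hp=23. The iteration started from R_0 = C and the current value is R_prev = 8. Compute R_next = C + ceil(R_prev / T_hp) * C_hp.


R_next = C + ceil(R_prev / T_hp) * C_hp
ceil(8 / 23) = ceil(0.3478) = 1
Interference = 1 * 1 = 1
R_next = 8 + 1 = 9

9


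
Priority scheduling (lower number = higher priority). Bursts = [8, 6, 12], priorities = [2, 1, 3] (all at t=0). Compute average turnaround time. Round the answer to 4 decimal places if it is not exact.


Sort by priority (ascending = highest first):
Order: [(1, 6), (2, 8), (3, 12)]
Completion times:
  Priority 1, burst=6, C=6
  Priority 2, burst=8, C=14
  Priority 3, burst=12, C=26
Average turnaround = 46/3 = 15.3333

15.3333


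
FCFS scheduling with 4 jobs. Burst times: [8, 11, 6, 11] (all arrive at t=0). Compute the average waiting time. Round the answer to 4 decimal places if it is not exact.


FCFS order (as given): [8, 11, 6, 11]
Waiting times:
  Job 1: wait = 0
  Job 2: wait = 8
  Job 3: wait = 19
  Job 4: wait = 25
Sum of waiting times = 52
Average waiting time = 52/4 = 13.0

13.0


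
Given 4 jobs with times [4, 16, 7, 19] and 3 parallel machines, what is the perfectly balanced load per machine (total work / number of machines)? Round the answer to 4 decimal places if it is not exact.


Total processing time = 4 + 16 + 7 + 19 = 46
Number of machines = 3
Ideal balanced load = 46 / 3 = 15.3333

15.3333


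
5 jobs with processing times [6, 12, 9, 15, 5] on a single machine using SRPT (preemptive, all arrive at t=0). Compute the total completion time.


Since all jobs arrive at t=0, SRPT equals SPT ordering.
SPT order: [5, 6, 9, 12, 15]
Completion times:
  Job 1: p=5, C=5
  Job 2: p=6, C=11
  Job 3: p=9, C=20
  Job 4: p=12, C=32
  Job 5: p=15, C=47
Total completion time = 5 + 11 + 20 + 32 + 47 = 115

115


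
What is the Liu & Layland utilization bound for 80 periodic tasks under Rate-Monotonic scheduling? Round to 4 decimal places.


Compute 2^(1/80) = 1.0087019838
Subtract 1: 1.0087019838 - 1 = 0.0087019838
Multiply by n: 80 * 0.0087019838 = 0.6961587040
Round to 4 dp: 0.6962

0.6962


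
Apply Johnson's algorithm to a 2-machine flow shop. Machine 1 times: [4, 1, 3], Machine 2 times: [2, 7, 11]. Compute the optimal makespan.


Apply Johnson's rule:
  Group 1 (a <= b): [(2, 1, 7), (3, 3, 11)]
  Group 2 (a > b): [(1, 4, 2)]
Optimal job order: [2, 3, 1]
Schedule:
  Job 2: M1 done at 1, M2 done at 8
  Job 3: M1 done at 4, M2 done at 19
  Job 1: M1 done at 8, M2 done at 21
Makespan = 21

21


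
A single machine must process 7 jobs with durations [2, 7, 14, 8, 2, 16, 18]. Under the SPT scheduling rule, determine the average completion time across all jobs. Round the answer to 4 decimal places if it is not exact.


Sort jobs by processing time (SPT order): [2, 2, 7, 8, 14, 16, 18]
Compute completion times sequentially:
  Job 1: processing = 2, completes at 2
  Job 2: processing = 2, completes at 4
  Job 3: processing = 7, completes at 11
  Job 4: processing = 8, completes at 19
  Job 5: processing = 14, completes at 33
  Job 6: processing = 16, completes at 49
  Job 7: processing = 18, completes at 67
Sum of completion times = 185
Average completion time = 185/7 = 26.4286

26.4286


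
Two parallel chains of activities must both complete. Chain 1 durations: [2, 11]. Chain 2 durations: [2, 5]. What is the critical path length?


Path A total = 2 + 11 = 13
Path B total = 2 + 5 = 7
Critical path = longest path = max(13, 7) = 13

13


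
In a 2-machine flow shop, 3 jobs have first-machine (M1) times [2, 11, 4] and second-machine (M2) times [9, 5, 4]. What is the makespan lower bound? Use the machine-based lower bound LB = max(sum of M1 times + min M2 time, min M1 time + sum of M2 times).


LB1 = sum(M1 times) + min(M2 times) = 17 + 4 = 21
LB2 = min(M1 times) + sum(M2 times) = 2 + 18 = 20
Lower bound = max(LB1, LB2) = max(21, 20) = 21

21


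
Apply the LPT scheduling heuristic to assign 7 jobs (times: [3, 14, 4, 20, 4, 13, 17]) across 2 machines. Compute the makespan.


Sort jobs in decreasing order (LPT): [20, 17, 14, 13, 4, 4, 3]
Assign each job to the least loaded machine:
  Machine 1: jobs [20, 13, 4], load = 37
  Machine 2: jobs [17, 14, 4, 3], load = 38
Makespan = max load = 38

38


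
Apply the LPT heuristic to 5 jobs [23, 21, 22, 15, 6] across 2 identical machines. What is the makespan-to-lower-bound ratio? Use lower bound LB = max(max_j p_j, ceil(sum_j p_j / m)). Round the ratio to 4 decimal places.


LPT order: [23, 22, 21, 15, 6]
Machine loads after assignment: [44, 43]
LPT makespan = 44
Lower bound = max(max_job, ceil(total/2)) = max(23, 44) = 44
Ratio = 44 / 44 = 1.0

1.0


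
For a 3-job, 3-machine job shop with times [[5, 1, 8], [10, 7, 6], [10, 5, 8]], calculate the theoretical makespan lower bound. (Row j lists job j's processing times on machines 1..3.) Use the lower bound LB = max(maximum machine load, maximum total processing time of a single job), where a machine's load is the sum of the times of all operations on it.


Machine loads:
  Machine 1: 5 + 10 + 10 = 25
  Machine 2: 1 + 7 + 5 = 13
  Machine 3: 8 + 6 + 8 = 22
Max machine load = 25
Job totals:
  Job 1: 14
  Job 2: 23
  Job 3: 23
Max job total = 23
Lower bound = max(25, 23) = 25

25


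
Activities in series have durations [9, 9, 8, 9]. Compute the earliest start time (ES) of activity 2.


Activity 2 starts after activities 1 through 1 complete.
Predecessor durations: [9]
ES = 9 = 9

9


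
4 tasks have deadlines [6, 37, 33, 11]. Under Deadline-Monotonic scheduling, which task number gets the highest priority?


Sort tasks by relative deadline (ascending):
  Task 1: deadline = 6
  Task 4: deadline = 11
  Task 3: deadline = 33
  Task 2: deadline = 37
Priority order (highest first): [1, 4, 3, 2]
Highest priority task = 1

1


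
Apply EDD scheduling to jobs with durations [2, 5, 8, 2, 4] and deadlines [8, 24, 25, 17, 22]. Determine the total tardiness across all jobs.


Sort by due date (EDD order): [(2, 8), (2, 17), (4, 22), (5, 24), (8, 25)]
Compute completion times and tardiness:
  Job 1: p=2, d=8, C=2, tardiness=max(0,2-8)=0
  Job 2: p=2, d=17, C=4, tardiness=max(0,4-17)=0
  Job 3: p=4, d=22, C=8, tardiness=max(0,8-22)=0
  Job 4: p=5, d=24, C=13, tardiness=max(0,13-24)=0
  Job 5: p=8, d=25, C=21, tardiness=max(0,21-25)=0
Total tardiness = 0

0


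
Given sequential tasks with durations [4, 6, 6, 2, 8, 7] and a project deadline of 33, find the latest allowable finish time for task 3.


LF(activity 3) = deadline - sum of successor durations
Successors: activities 4 through 6 with durations [2, 8, 7]
Sum of successor durations = 17
LF = 33 - 17 = 16

16


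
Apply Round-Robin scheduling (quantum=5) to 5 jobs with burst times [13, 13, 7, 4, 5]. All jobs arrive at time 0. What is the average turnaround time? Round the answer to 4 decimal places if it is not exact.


Time quantum = 5
Execution trace:
  J1 runs 5 units, time = 5
  J2 runs 5 units, time = 10
  J3 runs 5 units, time = 15
  J4 runs 4 units, time = 19
  J5 runs 5 units, time = 24
  J1 runs 5 units, time = 29
  J2 runs 5 units, time = 34
  J3 runs 2 units, time = 36
  J1 runs 3 units, time = 39
  J2 runs 3 units, time = 42
Finish times: [39, 42, 36, 19, 24]
Average turnaround = 160/5 = 32.0

32.0


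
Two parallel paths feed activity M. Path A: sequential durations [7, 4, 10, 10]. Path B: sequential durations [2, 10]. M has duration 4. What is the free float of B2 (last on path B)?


ES(B2) = sum of predecessors on chain B = 2
EF(B2) = ES + duration = 2 + 10 = 12
Successor of B2 is M. ES(M) = max(sum(A), sum(B)) = max(31, 12) = 31
Free float = ES(successor) - EF(current) = 31 - 12 = 19

19


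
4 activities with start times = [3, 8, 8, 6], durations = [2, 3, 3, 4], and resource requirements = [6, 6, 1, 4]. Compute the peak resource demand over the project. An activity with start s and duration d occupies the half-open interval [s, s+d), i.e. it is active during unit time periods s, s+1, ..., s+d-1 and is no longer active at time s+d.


Each activity i is active on [start_i, start_i + duration_i).
Compute total resource usage per time slot:
  t=0: active resources = [], total = 0
  t=1: active resources = [], total = 0
  t=2: active resources = [], total = 0
  t=3: active resources = [6], total = 6
  t=4: active resources = [6], total = 6
  t=5: active resources = [], total = 0
  t=6: active resources = [4], total = 4
  t=7: active resources = [4], total = 4
  t=8: active resources = [6, 1, 4], total = 11
  t=9: active resources = [6, 1, 4], total = 11
  t=10: active resources = [6, 1], total = 7
Peak resource demand = 11

11


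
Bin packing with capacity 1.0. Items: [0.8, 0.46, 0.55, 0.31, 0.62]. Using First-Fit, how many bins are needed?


Place items sequentially using First-Fit:
  Item 0.8 -> new Bin 1
  Item 0.46 -> new Bin 2
  Item 0.55 -> new Bin 3
  Item 0.31 -> Bin 2 (now 0.77)
  Item 0.62 -> new Bin 4
Total bins used = 4

4


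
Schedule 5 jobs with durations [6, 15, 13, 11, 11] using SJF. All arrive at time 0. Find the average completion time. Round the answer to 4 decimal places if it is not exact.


SJF order (ascending): [6, 11, 11, 13, 15]
Completion times:
  Job 1: burst=6, C=6
  Job 2: burst=11, C=17
  Job 3: burst=11, C=28
  Job 4: burst=13, C=41
  Job 5: burst=15, C=56
Average completion = 148/5 = 29.6

29.6


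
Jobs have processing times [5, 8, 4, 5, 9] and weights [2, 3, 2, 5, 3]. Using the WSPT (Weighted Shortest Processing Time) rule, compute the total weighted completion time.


Compute p/w ratios and sort ascending (WSPT): [(5, 5), (4, 2), (5, 2), (8, 3), (9, 3)]
Compute weighted completion times:
  Job (p=5,w=5): C=5, w*C=5*5=25
  Job (p=4,w=2): C=9, w*C=2*9=18
  Job (p=5,w=2): C=14, w*C=2*14=28
  Job (p=8,w=3): C=22, w*C=3*22=66
  Job (p=9,w=3): C=31, w*C=3*31=93
Total weighted completion time = 230

230


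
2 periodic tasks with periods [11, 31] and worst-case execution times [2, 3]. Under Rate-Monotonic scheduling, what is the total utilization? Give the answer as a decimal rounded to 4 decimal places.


Compute individual utilizations (exact fractions):
  Task 1: C/T = 2/11 (approx. 0.1818)
  Task 2: C/T = 3/31 (approx. 0.0968)
Total utilization U = 2/11 + 3/31 = 95/341
Rounded to 4 decimal places: U = 0.2786
RM (Liu & Layland) bound for 2 tasks = 0.828427; compare with U = 95/341 (approx. 0.278592)
U <= bound, so schedulable by RM sufficient condition.

0.2786


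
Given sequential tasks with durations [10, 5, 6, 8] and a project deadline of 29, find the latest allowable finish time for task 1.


LF(activity 1) = deadline - sum of successor durations
Successors: activities 2 through 4 with durations [5, 6, 8]
Sum of successor durations = 19
LF = 29 - 19 = 10

10


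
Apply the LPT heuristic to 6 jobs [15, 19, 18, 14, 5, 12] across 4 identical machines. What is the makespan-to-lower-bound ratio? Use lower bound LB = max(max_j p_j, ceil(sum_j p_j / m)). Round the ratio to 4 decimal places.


LPT order: [19, 18, 15, 14, 12, 5]
Machine loads after assignment: [19, 18, 20, 26]
LPT makespan = 26
Lower bound = max(max_job, ceil(total/4)) = max(19, 21) = 21
Ratio = 26 / 21 = 1.2381

1.2381
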